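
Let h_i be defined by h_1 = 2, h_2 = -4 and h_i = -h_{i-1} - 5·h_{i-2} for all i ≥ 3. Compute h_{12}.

986

Iterate the recurrence:
h_3 = -6;  h_4 = 26;  h_5 = 4;  h_6 = -134;  h_7 = 114;  h_8 = 556;  h_9 = -1126;  h_{10} = -1654;  h_{11} = 7284;  h_{12} = 986.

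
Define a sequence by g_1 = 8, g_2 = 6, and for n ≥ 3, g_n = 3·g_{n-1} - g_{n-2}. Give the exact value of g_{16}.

2449752

Applying the relation repeatedly:
g_3 = 10  g_4 = 24  g_5 = 62  …  g_{13} = 136520  g_{14} = 357414  g_{15} = 935722  g_{16} = 2449752.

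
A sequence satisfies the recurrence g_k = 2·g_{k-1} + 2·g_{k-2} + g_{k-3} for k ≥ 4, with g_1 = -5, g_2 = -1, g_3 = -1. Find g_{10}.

-3921

g_4 = -9, g_5 = -21, g_6 = -61, g_7 = -173, g_8 = -489, g_9 = -1385, g_{10} = -3921.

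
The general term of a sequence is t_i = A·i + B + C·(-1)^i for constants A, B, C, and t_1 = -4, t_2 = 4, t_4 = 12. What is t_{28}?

108

The three given values yield: A + B - C = -4; 2A + B + C = 4; 4A + B + C = 12.
Subtracting the first from the second: A + 2C = 8.
Subtracting the second from the third: 2A = 8.
Solving: C = 2, A = 4, then B = -6.
Therefore t_{28} = 112 + (-6) + 2·1 = 108.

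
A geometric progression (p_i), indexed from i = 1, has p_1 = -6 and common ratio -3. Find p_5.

-486

p_i = (-6)·(-3)^(i-1).
p_5 = (-6)·(-3)^4 = -486.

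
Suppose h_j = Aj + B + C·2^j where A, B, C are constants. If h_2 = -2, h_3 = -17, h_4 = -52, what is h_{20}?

-5242772

At j = 2, 3, 4: 2A + B + 4C = -2; 3A + B + 8C = -17; 4A + B + 16C = -52.
Subtracting the first from the second: A + 4C = -15.
Subtracting the second from the third: A + 8C = -35.
Solving: C = -5, A = 5, then B = 8.
So h_j = 5·j + 8 + (-5)·2^j; at j=20 this is -5242772.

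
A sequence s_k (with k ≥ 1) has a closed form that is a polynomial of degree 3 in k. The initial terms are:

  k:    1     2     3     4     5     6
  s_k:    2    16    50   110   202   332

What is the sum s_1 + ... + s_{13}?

1st diffs: 14, 34, 60, 92, 130.
2nd diffs: 20, 26, 32, 38.
3rd diffs: 6, 6, 6 (constant).
So s_k = k^3 + 4k^2 - 5k + 2.
Continuing: …, 506, 730, 1010, 1352, …, s_{13} = 2810.
Summing k = 1..13 (13 terms) gives 11128.

11128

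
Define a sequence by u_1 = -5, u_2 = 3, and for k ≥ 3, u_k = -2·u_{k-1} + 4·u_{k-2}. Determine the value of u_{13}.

-2707456

Iterate the recurrence:
u_3 = -26  u_4 = 64  u_5 = -232  …  u_{10} = 79872  u_{11} = -258560  u_{12} = 836608  u_{13} = -2707456.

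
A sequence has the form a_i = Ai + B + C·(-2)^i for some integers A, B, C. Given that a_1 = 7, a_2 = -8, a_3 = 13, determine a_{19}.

Plug in i = 1, 2, 3: A + B - 2C = 7; 2A + B + 4C = -8; 3A + B - 8C = 13.
Subtracting the first from the second: A + 6C = -15.
Subtracting the second from the third: A - 12C = 21.
Solving: C = -2, A = -3, then B = 6.
Hence a_{19} = -3·19 + 6 + (-2)·(-524288) = 1048525.

1048525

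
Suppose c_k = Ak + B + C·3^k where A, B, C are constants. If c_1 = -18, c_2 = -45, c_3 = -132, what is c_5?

-1206

The three given values yield: A + B + 3C = -18; 2A + B + 9C = -45; 3A + B + 27C = -132.
Subtracting the first from the second: A + 6C = -27.
Subtracting the second from the third: A + 18C = -87.
Solving: C = -5, A = 3, then B = -6.
Hence c_5 = 3·5 + (-6) + (-5)·243 = -1206.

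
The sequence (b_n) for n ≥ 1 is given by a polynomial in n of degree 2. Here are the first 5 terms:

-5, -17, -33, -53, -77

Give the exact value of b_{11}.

-305

1st diffs: -12, -16, -20, -24.
2nd diffs: -4, -4, -4 (constant).
Newton forward-difference form: b_n = -5 + (-12)·C(n-1,1) + (-4)·C(n-1,2).
At n = 11: n-1 = 10, so b_{11} = -5 - 120 - 180 = -305.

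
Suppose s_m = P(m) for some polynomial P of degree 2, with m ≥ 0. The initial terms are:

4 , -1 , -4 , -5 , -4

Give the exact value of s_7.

1st diffs: -5, -3, -1, 1.
2nd diffs: 2, 2, 2 (constant).
So s_m = m^2 - 6m + 4.
Evaluating at m = 7 gives s_7 = 11.

11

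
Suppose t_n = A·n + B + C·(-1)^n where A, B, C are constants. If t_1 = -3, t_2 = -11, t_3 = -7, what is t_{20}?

-47

At n = 1, 2, 3: A + B - C = -3; 2A + B + C = -11; 3A + B - C = -7.
Subtracting the first from the second: A + 2C = -8.
Subtracting the second from the third: A - 2C = 4.
Solving: C = -3, A = -2, then B = -4.
Hence t_{20} = -2·20 + (-4) + (-3)·1 = -47.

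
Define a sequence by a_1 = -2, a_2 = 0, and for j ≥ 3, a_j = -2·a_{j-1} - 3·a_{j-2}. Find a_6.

Step forward from the initial values:
a_3 = 6;  a_4 = -12;  a_5 = 6;  a_6 = 24.

24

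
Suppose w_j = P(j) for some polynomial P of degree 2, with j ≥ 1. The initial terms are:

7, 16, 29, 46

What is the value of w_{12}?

326

1st diffs: 9, 13, 17.
2nd diffs: 4, 4 (constant).
Newton forward-difference form: w_j = 7 + 9·C(j-1,1) + 4·C(j-1,2).
At j = 12: j-1 = 11, so w_{12} = 7 + 99 + 220 = 326.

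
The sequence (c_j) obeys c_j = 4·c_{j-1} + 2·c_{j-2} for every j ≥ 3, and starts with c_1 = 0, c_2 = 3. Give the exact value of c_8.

Iterate the recurrence:
c_3 = 12  c_4 = 54  c_5 = 240  c_6 = 1068  c_7 = 4752  c_8 = 21144.

21144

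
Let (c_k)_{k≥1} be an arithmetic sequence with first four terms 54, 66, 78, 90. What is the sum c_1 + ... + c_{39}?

Common difference d = 12.
c_k = 54 + (k - 1)·12.
c_{39} = 510; S = 39·(54 + 510)/2 = 10998.

10998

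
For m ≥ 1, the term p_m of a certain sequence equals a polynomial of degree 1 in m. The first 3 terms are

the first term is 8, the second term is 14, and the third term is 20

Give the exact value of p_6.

38

1st diffs: 6, 6 (constant).
So p_m = 6m + 2.
Evaluating at m = 6 gives p_6 = 38.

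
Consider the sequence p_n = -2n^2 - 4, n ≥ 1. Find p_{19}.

-726

p_{19} = -2·19^2 - 4 = -726.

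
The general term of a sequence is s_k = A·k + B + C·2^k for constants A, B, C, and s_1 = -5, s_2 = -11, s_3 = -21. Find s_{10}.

Write the equations: A + B + 2C = -5; 2A + B + 4C = -11; 3A + B + 8C = -21.
Subtracting the first from the second: A + 2C = -6.
Subtracting the second from the third: A + 4C = -10.
Solving: C = -2, A = -2, then B = 1.
So s_k = -2·k + 1 + (-2)·2^k; at k=10 this is -2067.

-2067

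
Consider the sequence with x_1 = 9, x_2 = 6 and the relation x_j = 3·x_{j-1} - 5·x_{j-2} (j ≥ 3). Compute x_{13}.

Step forward from the initial values:
x_3 = -27; x_4 = -111; x_5 = -198; …; x_{10} = -1839; x_{11} = -25902; x_{12} = -68511; x_{13} = -76023.

-76023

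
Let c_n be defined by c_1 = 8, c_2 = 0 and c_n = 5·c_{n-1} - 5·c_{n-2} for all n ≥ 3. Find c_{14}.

Iterate the recurrence:
c_3 = -40; c_4 = -200; c_5 = -800; …; c_{11} = -1900000; c_{12} = -6875000; c_{13} = -24875000; c_{14} = -90000000.

-90000000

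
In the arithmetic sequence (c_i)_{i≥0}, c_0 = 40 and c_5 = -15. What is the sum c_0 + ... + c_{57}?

Common difference d = (-15 - 40) / (5 - 0) = -11.
c_i = 40 + (i - 0)·(-11).
c_{57} = -587; S = 58·(40 + (-587))/2 = -15863.

-15863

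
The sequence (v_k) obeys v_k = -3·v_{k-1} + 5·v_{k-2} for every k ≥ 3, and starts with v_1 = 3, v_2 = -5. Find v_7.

8655

v_3 = 30; v_4 = -115; v_5 = 495; v_6 = -2060; v_7 = 8655.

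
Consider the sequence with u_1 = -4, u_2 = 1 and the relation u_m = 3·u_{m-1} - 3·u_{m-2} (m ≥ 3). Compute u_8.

-27

Compute successive terms:
u_3 = 15;  u_4 = 42;  u_5 = 81;  u_6 = 117;  u_7 = 108;  u_8 = -27.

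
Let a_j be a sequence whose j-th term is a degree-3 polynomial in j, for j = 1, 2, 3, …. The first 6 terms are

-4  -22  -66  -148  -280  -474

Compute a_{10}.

-2110

1st diffs: -18, -44, -82, -132, -194.
2nd diffs: -26, -38, -50, -62.
3rd diffs: -12, -12, -12 (constant).
Newton forward-difference form: a_j = -4 + (-18)·C(j-1,1) + (-26)·C(j-1,2) + (-12)·C(j-1,3).
At j = 10: j-1 = 9, so a_{10} = -4 - 162 - 936 - 1008 = -2110.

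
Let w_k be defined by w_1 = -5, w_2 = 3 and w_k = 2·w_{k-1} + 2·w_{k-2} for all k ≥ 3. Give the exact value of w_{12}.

Step forward from the initial values:
w_3 = -4; w_4 = -2; w_5 = -12; w_6 = -28; w_7 = -80; w_8 = -216; w_9 = -592; w_{10} = -1616; w_{11} = -4416; w_{12} = -12064.

-12064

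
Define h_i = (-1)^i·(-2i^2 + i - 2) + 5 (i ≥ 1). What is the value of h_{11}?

(-1)^11 = -1; -2i^2 + i - 2 at i=11 is -233; so h_{11} = 238.

238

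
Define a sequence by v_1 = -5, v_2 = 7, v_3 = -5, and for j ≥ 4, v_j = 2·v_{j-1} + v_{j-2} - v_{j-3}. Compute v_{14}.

-7546

Applying the relation repeatedly:
v_4 = 2; v_5 = -8; v_6 = -9; …; v_{11} = -666; v_{12} = -1494; v_{13} = -3359; v_{14} = -7546.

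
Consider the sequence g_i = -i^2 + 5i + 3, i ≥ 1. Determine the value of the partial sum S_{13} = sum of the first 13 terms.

Over i = 1..13: Σi = 91, Σi² = 819.
Total = (-1)·819 + (5)·91 + (3)·13 = -325.

-325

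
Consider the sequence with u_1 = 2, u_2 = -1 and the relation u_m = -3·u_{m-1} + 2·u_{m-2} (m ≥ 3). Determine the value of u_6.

Iterate the recurrence:
u_3 = 7; u_4 = -23; u_5 = 83; u_6 = -295.

-295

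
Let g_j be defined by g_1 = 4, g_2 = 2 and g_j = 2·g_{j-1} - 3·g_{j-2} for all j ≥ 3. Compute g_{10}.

-526

Applying the relation repeatedly:
g_3 = -8;  g_4 = -22;  g_5 = -20;  g_6 = 26;  g_7 = 112;  g_8 = 146;  g_9 = -44;  g_{10} = -526.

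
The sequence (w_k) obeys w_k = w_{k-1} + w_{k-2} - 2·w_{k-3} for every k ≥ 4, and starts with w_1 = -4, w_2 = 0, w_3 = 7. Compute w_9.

Compute successive terms:
w_4 = 15  w_5 = 22  w_6 = 23  w_7 = 15  w_8 = -6  w_9 = -37.

-37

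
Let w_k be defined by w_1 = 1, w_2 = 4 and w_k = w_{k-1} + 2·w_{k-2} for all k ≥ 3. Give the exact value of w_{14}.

Step forward from the initial values:
w_3 = 6, w_4 = 14, w_5 = 26, …, w_{11} = 1706, w_{12} = 3414, w_{13} = 6826, w_{14} = 13654.
(Characteristic roots are 2 and -1.)

13654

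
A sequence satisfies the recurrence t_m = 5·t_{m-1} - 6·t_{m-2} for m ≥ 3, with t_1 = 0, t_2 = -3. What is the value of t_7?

-1995

Compute successive terms:
t_3 = -15  t_4 = -57  t_5 = -195  t_6 = -633  t_7 = -1995.
(Characteristic roots are 3 and 2.)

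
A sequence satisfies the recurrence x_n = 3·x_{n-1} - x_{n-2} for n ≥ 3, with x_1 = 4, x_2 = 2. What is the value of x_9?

466

Step forward from the initial values:
x_3 = 2;  x_4 = 4;  x_5 = 10;  x_6 = 26;  x_7 = 68;  x_8 = 178;  x_9 = 466.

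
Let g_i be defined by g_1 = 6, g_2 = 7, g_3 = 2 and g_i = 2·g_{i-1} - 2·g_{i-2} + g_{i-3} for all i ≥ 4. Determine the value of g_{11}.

Step forward from the initial values:
g_4 = -4;  g_5 = -5;  g_6 = 0;  g_7 = 6;  g_8 = 7;  g_9 = 2;  g_{10} = -4;  g_{11} = -5.

-5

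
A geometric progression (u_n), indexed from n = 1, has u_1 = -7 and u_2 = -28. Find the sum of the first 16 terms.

Common ratio r = 4.
u_n = (-7)·4^(n-1).
S = (-7)·(4^16 - 1)/(4 - 1) = (-7)·(4294967296 - 1)/(3) = -10021590355.

-10021590355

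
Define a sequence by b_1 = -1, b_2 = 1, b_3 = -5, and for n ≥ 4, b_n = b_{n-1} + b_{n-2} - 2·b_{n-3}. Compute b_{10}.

30

Iterate the recurrence:
b_4 = -2, b_5 = -9, b_6 = -1, b_7 = -6, b_8 = 11, b_9 = 7, b_{10} = 30.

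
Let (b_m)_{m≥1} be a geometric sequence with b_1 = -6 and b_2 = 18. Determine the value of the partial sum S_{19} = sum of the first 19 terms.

-1743392202

Common ratio r = -3.
b_m = (-6)·(-3)^(m-1).
S = (-6)·((-3)^19 - 1)/(-3 - 1) = (-6)·(-1162261467 - 1)/(-4) = -1743392202.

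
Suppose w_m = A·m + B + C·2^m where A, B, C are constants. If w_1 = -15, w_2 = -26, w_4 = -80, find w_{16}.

Plug in m = 1, 2, 4: A + B + 2C = -15; 2A + B + 4C = -26; 4A + B + 16C = -80.
Subtracting the first from the second: A + 2C = -11.
Subtracting the second from the third: 2A + 12C = -54.
Solving: C = -4, A = -3, then B = -4.
Therefore w_{16} = -48 + (-4) + (-4)·65536 = -262196.

-262196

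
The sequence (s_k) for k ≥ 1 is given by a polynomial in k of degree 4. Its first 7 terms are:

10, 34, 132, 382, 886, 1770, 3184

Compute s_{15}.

1st diffs: 24, 98, 250, 504, 884, 1414.
2nd diffs: 74, 152, 254, 380, 530.
3rd diffs: 78, 102, 126, 150.
4th diffs: 24, 24, 24 (constant).
Newton forward-difference form: s_k = 10 + 24·C(k-1,1) + 74·C(k-1,2) + 78·C(k-1,3) + 24·C(k-1,4).
At k = 15: k-1 = 14, so s_{15} = 10 + 336 + 6734 + 28392 + 24024 = 59496.

59496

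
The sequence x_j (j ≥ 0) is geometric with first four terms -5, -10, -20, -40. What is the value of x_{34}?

Common ratio r = 2.
x_j = (-5)·2^(j-0).
x_{34} = (-5)·2^34 = -85899345920.

-85899345920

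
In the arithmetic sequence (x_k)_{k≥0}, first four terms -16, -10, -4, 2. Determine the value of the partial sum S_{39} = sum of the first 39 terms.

3822

Common difference d = 6.
x_k = -16 + (k - 0)·6.
x_{38} = 212; S = 39·(-16 + 212)/2 = 3822.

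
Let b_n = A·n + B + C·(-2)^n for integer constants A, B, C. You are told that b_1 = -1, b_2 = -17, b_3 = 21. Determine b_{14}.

Plug in n = 1, 2, 3: A + B - 2C = -1; 2A + B + 4C = -17; 3A + B - 8C = 21.
Subtracting the first from the second: A + 6C = -16.
Subtracting the second from the third: A - 12C = 38.
Solving: C = -3, A = 2, then B = -9.
Therefore b_{14} = 28 + (-9) + (-3)·16384 = -49133.

-49133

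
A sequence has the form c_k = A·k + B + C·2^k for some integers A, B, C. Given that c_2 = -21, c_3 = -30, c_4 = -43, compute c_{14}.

At k = 2, 3, 4: 2A + B + 4C = -21; 3A + B + 8C = -30; 4A + B + 16C = -43.
Subtracting the first from the second: A + 4C = -9.
Subtracting the second from the third: A + 8C = -13.
Solving: C = -1, A = -5, then B = -7.
Hence c_{14} = -5·14 + (-7) + (-1)·16384 = -16461.

-16461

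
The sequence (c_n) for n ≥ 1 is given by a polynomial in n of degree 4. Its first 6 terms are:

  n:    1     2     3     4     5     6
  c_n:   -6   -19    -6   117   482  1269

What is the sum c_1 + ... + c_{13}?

1st diffs: -13, 13, 123, 365, 787.
2nd diffs: 26, 110, 242, 422.
3rd diffs: 84, 132, 180.
4th diffs: 48, 48 (constant).
Newton forward-difference form: c_n = -6 + (-13)·C(n-1,1) + 26·C(n-1,2) + 84·C(n-1,3) + 48·C(n-1,4).
Continuing: …, 2706, 5069, 8682, 13917, …, c_{13} = 43794.
Summing n = 1..13 (13 terms) gives 128180.

128180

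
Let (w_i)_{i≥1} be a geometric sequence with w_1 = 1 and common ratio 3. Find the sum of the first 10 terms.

29524

w_i = 1·3^(i-1).
S = 1·(3^10 - 1)/(3 - 1) = 1·(59049 - 1)/(2) = 29524.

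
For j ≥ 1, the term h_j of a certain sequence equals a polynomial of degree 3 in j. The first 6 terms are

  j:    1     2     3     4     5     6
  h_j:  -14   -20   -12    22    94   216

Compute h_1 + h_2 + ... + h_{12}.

1st diffs: -6, 8, 34, 72, 122.
2nd diffs: 14, 26, 38, 50.
3rd diffs: 12, 12, 12 (constant).
Newton forward-difference form: h_j = -14 + (-6)·C(j-1,1) + 14·C(j-1,2) + 12·C(j-1,3).
Continuing: …, 400, 658, 1002, 1444, …, h_{12} = 2670.
Summing j = 1..12 (12 terms) gives 8456.

8456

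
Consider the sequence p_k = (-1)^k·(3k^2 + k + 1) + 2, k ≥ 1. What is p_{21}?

-1343

(-1)^21 = -1; 3k^2 + k + 1 at k=21 is 1345; so p_{21} = -1343.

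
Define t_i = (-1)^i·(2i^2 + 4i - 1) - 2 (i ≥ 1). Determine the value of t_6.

93

(-1)^6 = 1; 2i^2 + 4i - 1 at i=6 is 95; so t_6 = 93.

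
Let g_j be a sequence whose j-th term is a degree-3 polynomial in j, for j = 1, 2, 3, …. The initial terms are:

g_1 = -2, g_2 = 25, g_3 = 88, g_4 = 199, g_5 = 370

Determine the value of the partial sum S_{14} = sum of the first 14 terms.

27545

1st diffs: 27, 63, 111, 171.
2nd diffs: 36, 48, 60.
3rd diffs: 12, 12 (constant).
So g_j = 2j^3 + 6j^2 - 5j - 5.
Continuing: …, 613, 940, 1363, 1894, …, g_{14} = 6589.
Summing j = 1..14 (14 terms) gives 27545.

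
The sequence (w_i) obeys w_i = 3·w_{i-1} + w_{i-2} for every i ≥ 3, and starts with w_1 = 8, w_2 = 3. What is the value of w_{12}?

w_3 = 17;  w_4 = 54;  w_5 = 179;  w_6 = 591;  w_7 = 1952;  w_8 = 6447;  w_9 = 21293;  w_{10} = 70326;  w_{11} = 232271;  w_{12} = 767139.

767139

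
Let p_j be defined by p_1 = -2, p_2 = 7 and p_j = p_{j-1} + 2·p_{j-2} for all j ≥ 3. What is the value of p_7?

Applying the relation repeatedly:
p_3 = 3; p_4 = 17; p_5 = 23; p_6 = 57; p_7 = 103.
(Characteristic roots are 2 and -1.)

103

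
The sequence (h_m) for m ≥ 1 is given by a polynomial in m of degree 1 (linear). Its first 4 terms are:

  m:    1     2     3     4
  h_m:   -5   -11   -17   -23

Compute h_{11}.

-65

1st diffs: -6, -6, -6 (constant).
So h_m = -6m + 1.
Evaluating at m = 11 gives h_{11} = -65.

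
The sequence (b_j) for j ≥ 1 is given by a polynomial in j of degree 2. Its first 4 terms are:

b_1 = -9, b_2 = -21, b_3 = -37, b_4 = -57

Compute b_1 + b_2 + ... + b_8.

-632

1st diffs: -12, -16, -20.
2nd diffs: -4, -4 (constant).
Newton forward-difference form: b_j = -9 + (-12)·C(j-1,1) + (-4)·C(j-1,2).
Continuing: -81, -109, -141, -177.
Summing j = 1..8 (8 terms) gives -632.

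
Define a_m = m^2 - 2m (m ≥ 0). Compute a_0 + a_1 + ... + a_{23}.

3772

Over m = 0..23: Σm = 276, Σm² = 4324.
Total = (1)·4324 + (-2)·276 = 3772.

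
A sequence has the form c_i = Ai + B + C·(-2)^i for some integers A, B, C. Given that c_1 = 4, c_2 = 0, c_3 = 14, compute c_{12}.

Plug in i = 1, 2, 3: A + B - 2C = 4; 2A + B + 4C = 0; 3A + B - 8C = 14.
Subtracting the first from the second: A + 6C = -4.
Subtracting the second from the third: A - 12C = 14.
Solving: C = -1, A = 2, then B = 0.
So c_i = 2·i + 0 + (-1)·(-2)^i; at i=12 this is -4072.

-4072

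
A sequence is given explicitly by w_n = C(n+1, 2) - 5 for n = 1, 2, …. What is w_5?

C(6, 2) = 15, so w_5 = 10.

10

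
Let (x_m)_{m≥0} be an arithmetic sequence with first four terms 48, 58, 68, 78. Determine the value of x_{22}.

268

Common difference d = 10.
x_m = 48 + (m - 0)·10.
x_{22} = 48 + 22·10 = 268.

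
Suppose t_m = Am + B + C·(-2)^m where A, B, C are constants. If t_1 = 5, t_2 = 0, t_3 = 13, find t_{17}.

At m = 1, 2, 3: A + B - 2C = 5; 2A + B + 4C = 0; 3A + B - 8C = 13.
Subtracting the first from the second: A + 6C = -5.
Subtracting the second from the third: A - 12C = 13.
Solving: C = -1, A = 1, then B = 2.
So t_m = 1·m + 2 + (-1)·(-2)^m; at m=17 this is 131091.

131091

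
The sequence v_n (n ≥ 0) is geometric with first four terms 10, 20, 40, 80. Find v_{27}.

Common ratio r = 2.
v_n = 10·2^(n-0).
v_{27} = 10·2^27 = 1342177280.

1342177280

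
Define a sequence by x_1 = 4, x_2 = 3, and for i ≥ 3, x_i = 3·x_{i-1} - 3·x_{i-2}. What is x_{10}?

486

Iterate the recurrence:
x_3 = -3;  x_4 = -18;  x_5 = -45;  x_6 = -81;  x_7 = -108;  x_8 = -81;  x_9 = 81;  x_{10} = 486.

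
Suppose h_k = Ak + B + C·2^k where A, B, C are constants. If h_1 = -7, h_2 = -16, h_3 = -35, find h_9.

The three given values yield: A + B + 2C = -7; 2A + B + 4C = -16; 3A + B + 8C = -35.
Subtracting the first from the second: A + 2C = -9.
Subtracting the second from the third: A + 4C = -19.
Solving: C = -5, A = 1, then B = 2.
So h_k = 1·k + 2 + (-5)·2^k; at k=9 this is -2549.

-2549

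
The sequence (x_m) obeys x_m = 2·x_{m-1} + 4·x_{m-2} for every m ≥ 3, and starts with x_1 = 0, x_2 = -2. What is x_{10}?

-17408

Applying the relation repeatedly:
x_3 = -4, x_4 = -16, x_5 = -48, x_6 = -160, x_7 = -512, x_8 = -1664, x_9 = -5376, x_{10} = -17408.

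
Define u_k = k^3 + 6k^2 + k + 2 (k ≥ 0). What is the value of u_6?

u_6 = 1·6^3 + 6·6^2 + 1·6 + 2 = 440.

440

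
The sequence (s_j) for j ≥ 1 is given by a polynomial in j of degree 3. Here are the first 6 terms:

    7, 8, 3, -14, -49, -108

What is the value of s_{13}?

-1697

1st diffs: 1, -5, -17, -35, -59.
2nd diffs: -6, -12, -18, -24.
3rd diffs: -6, -6, -6 (constant).
Newton forward-difference form: s_j = 7 + 1·C(j-1,1) + (-6)·C(j-1,2) + (-6)·C(j-1,3).
At j = 13: j-1 = 12, so s_{13} = 7 + 12 - 396 - 1320 = -1697.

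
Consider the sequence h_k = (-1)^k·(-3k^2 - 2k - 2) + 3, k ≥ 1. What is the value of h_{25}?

(-1)^25 = -1; -3k^2 - 2k - 2 at k=25 is -1927; so h_{25} = 1930.

1930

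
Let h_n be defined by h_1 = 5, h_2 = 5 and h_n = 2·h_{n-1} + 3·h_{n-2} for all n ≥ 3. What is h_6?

Iterate the recurrence:
h_3 = 25; h_4 = 65; h_5 = 205; h_6 = 605.
(Characteristic roots are 3 and -1.)

605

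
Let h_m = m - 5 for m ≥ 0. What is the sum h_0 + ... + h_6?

-14

Over m = 0..6: Σm = 21.
Total = (1)·21 + (-5)·7 = -14.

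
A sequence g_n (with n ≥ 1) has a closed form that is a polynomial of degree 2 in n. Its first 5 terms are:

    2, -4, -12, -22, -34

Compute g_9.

-102

1st diffs: -6, -8, -10, -12.
2nd diffs: -2, -2, -2 (constant).
So g_n = -n^2 - 3n + 6.
Evaluating at n = 9 gives g_9 = -102.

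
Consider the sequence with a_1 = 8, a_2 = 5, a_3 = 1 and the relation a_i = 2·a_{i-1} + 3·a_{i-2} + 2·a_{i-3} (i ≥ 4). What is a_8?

Applying the relation repeatedly:
a_4 = 33, a_5 = 79, a_6 = 259, a_7 = 821, a_8 = 2577.

2577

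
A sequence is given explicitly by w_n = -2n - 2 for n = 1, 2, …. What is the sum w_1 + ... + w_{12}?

-180

Over n = 1..12: Σn = 78.
Total = (-2)·78 + (-2)·12 = -180.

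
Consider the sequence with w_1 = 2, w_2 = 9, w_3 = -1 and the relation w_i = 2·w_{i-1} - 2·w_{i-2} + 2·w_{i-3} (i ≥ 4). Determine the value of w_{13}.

-192

Applying the relation repeatedly:
w_4 = -16, w_5 = -12, w_6 = 6, w_7 = 4, w_8 = -28, w_9 = -52, w_{10} = -40, w_{11} = -32, w_{12} = -88, w_{13} = -192.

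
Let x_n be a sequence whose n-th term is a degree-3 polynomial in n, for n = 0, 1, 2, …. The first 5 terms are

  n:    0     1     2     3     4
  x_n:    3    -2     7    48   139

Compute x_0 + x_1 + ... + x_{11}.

11696

1st diffs: -5, 9, 41, 91.
2nd diffs: 14, 32, 50.
3rd diffs: 18, 18 (constant).
Newton forward-difference form: x_n = 3 + (-5)·C(n,1) + 14·C(n,2) + 18·C(n,3).
Continuing: …, 298, 543, 892, 1363, …, x_{11} = 3688.
Summing n = 0..11 (12 terms) gives 11696.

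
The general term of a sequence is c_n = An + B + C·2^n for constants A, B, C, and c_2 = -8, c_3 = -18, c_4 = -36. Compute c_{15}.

Write the equations: 2A + B + 4C = -8; 3A + B + 8C = -18; 4A + B + 16C = -36.
Subtracting the first from the second: A + 4C = -10.
Subtracting the second from the third: A + 8C = -18.
Solving: C = -2, A = -2, then B = 4.
Hence c_{15} = -2·15 + 4 + (-2)·32768 = -65562.

-65562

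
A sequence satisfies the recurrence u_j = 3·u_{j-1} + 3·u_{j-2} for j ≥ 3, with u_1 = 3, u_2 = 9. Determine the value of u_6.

Iterate the recurrence:
u_3 = 36, u_4 = 135, u_5 = 513, u_6 = 1944.

1944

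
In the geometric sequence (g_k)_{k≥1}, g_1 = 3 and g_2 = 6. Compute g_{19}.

786432

Common ratio r = 2.
g_k = 3·2^(k-1).
g_{19} = 3·2^18 = 786432.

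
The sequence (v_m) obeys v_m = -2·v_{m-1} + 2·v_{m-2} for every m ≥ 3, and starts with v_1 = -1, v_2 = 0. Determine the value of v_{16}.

Step forward from the initial values:
v_3 = -2; v_4 = 4; v_5 = -12; …; v_{13} = -36544; v_{14} = 99840; v_{15} = -272768; v_{16} = 745216.

745216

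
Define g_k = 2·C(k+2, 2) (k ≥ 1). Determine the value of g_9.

C(11, 2) = 55, so g_9 = 110.

110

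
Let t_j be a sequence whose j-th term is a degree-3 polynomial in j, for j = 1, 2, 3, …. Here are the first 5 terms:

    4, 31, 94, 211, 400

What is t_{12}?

1st diffs: 27, 63, 117, 189.
2nd diffs: 36, 54, 72.
3rd diffs: 18, 18 (constant).
Newton forward-difference form: t_j = 4 + 27·C(j-1,1) + 36·C(j-1,2) + 18·C(j-1,3).
At j = 12: j-1 = 11, so t_{12} = 4 + 297 + 1980 + 2970 = 5251.

5251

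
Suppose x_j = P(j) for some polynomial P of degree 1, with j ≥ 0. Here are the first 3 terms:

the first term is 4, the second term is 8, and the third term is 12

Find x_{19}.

1st diffs: 4, 4 (constant).
So x_j = 4j + 4.
Evaluating at j = 19 gives x_{19} = 80.

80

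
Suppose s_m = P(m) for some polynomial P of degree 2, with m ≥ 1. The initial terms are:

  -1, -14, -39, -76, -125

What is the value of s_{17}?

1st diffs: -13, -25, -37, -49.
2nd diffs: -12, -12, -12 (constant).
Newton forward-difference form: s_m = -1 + (-13)·C(m-1,1) + (-12)·C(m-1,2).
At m = 17: m-1 = 16, so s_{17} = -1 - 208 - 1440 = -1649.

-1649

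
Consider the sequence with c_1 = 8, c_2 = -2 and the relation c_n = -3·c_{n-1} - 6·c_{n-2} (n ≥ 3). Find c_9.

Iterate the recurrence:
c_3 = -42;  c_4 = 138;  c_5 = -162;  c_6 = -342;  c_7 = 1998;  c_8 = -3942;  c_9 = -162.

-162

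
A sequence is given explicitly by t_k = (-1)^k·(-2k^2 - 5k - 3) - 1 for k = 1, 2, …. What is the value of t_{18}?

(-1)^18 = 1; -2k^2 - 5k - 3 at k=18 is -741; so t_{18} = -742.

-742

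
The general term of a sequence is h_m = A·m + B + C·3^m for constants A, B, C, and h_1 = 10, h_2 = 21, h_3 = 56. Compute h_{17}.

At m = 1, 2, 3: A + B + 3C = 10; 2A + B + 9C = 21; 3A + B + 27C = 56.
Subtracting the first from the second: A + 6C = 11.
Subtracting the second from the third: A + 18C = 35.
Solving: C = 2, A = -1, then B = 5.
Therefore h_{17} = -17 + 5 + 2·129140163 = 258280314.

258280314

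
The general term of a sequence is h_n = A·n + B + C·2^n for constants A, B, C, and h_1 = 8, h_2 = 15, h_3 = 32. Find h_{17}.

655310

At n = 1, 2, 3: A + B + 2C = 8; 2A + B + 4C = 15; 3A + B + 8C = 32.
Subtracting the first from the second: A + 2C = 7.
Subtracting the second from the third: A + 4C = 17.
Solving: C = 5, A = -3, then B = 1.
So h_n = -3·n + 1 + 5·2^n; at n=17 this is 655310.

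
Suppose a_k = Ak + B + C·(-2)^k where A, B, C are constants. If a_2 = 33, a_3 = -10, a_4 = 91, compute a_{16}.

262231

Plug in k = 2, 3, 4: 2A + B + 4C = 33; 3A + B - 8C = -10; 4A + B + 16C = 91.
Subtracting the first from the second: A - 12C = -43.
Subtracting the second from the third: A + 24C = 101.
Solving: C = 4, A = 5, then B = 7.
So a_k = 5·k + 7 + 4·(-2)^k; at k=16 this is 262231.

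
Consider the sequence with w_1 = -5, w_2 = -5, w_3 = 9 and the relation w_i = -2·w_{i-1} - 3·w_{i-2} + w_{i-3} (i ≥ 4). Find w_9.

397

Iterate the recurrence:
w_4 = -8  w_5 = -16  w_6 = 65  w_7 = -90  w_8 = -31  w_9 = 397.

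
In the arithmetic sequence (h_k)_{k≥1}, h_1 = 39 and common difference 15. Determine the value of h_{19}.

h_k = 39 + (k - 1)·15.
h_{19} = 39 + 18·15 = 309.

309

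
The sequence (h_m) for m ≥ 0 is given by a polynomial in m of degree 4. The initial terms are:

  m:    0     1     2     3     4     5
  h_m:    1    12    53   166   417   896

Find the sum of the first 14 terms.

1st diffs: 11, 41, 113, 251, 479.
2nd diffs: 30, 72, 138, 228.
3rd diffs: 42, 66, 90.
4th diffs: 24, 24 (constant).
Newton forward-difference form: h_m = 1 + 11·C(m,1) + 30·C(m,2) + 42·C(m,3) + 24·C(m,4).
Continuing: …, 1717, 3018, 4961, 7732, …, h_{13} = 31656.
Summing m = 0..13 (14 terms) gives 102025.

102025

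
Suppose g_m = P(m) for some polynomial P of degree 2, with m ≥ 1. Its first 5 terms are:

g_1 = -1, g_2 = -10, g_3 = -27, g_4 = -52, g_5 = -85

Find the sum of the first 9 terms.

-1005

1st diffs: -9, -17, -25, -33.
2nd diffs: -8, -8, -8 (constant).
So g_m = -4m^2 + 3m.
Continuing: -126, -175, -232, -297.
Summing m = 1..9 (9 terms) gives -1005.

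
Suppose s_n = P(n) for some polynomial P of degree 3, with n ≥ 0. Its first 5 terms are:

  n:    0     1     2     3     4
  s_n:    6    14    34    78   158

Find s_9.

1st diffs: 8, 20, 44, 80.
2nd diffs: 12, 24, 36.
3rd diffs: 12, 12 (constant).
Newton forward-difference form: s_n = 6 + 8·C(n,1) + 12·C(n,2) + 12·C(n,3).
At n = 9: n = 9, so s_9 = 6 + 72 + 432 + 1008 = 1518.

1518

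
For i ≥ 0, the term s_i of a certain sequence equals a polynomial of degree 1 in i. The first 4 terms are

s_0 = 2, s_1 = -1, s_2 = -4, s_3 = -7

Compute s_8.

-22

1st diffs: -3, -3, -3 (constant).
So s_i = -3i + 2.
Evaluating at i = 8 gives s_8 = -22.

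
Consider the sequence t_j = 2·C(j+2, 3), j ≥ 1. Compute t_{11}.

C(13, 3) = 286, so t_{11} = 572.

572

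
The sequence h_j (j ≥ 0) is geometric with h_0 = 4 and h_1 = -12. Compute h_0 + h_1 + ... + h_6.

2188

Common ratio r = -3.
h_j = 4·(-3)^(j-0).
S = 4·((-3)^7 - 1)/(-3 - 1) = 4·(-2187 - 1)/(-4) = 2188.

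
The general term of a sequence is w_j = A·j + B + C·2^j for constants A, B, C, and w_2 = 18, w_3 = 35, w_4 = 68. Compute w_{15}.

At j = 2, 3, 4: 2A + B + 4C = 18; 3A + B + 8C = 35; 4A + B + 16C = 68.
Subtracting the first from the second: A + 4C = 17.
Subtracting the second from the third: A + 8C = 33.
Solving: C = 4, A = 1, then B = 0.
So w_j = 1·j + 0 + 4·2^j; at j=15 this is 131087.

131087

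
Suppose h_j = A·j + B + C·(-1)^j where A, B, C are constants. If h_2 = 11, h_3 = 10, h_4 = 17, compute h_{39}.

Write the equations: 2A + B + C = 11; 3A + B - C = 10; 4A + B + C = 17.
Subtracting the first from the second: A - 2C = -1.
Subtracting the second from the third: A + 2C = 7.
Solving: C = 2, A = 3, then B = 3.
So h_j = 3·j + 3 + 2·(-1)^j; at j=39 this is 118.

118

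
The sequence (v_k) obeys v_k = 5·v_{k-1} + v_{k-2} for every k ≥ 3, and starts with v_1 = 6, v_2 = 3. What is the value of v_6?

2913

v_3 = 21  v_4 = 108  v_5 = 561  v_6 = 2913.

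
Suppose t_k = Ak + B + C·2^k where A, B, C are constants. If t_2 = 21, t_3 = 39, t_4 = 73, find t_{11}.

Write the equations: 2A + B + 4C = 21; 3A + B + 8C = 39; 4A + B + 16C = 73.
Subtracting the first from the second: A + 4C = 18.
Subtracting the second from the third: A + 8C = 34.
Solving: C = 4, A = 2, then B = 1.
So t_k = 2·k + 1 + 4·2^k; at k=11 this is 8215.

8215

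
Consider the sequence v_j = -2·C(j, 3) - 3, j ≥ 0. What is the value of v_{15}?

C(15, 3) = 455, so v_{15} = -913.

-913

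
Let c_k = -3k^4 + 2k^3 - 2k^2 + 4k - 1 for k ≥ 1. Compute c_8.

c_8 = -3·8^4 + 2·8^3 - 2·8^2 + 4·8 - 1 = -11361.

-11361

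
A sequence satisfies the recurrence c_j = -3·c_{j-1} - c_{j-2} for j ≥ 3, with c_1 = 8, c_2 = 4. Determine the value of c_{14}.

Step forward from the initial values:
c_3 = -20, c_4 = 56, c_5 = -148, …, c_{11} = -47732, c_{12} = 124964, c_{13} = -327160, c_{14} = 856516.

856516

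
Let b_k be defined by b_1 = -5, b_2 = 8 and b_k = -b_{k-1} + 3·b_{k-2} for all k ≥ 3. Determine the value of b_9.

-3191

b_3 = -23;  b_4 = 47;  b_5 = -116;  b_6 = 257;  b_7 = -605;  b_8 = 1376;  b_9 = -3191.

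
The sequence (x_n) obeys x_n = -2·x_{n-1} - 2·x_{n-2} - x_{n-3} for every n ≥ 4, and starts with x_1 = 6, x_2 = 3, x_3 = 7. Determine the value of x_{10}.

x_4 = -26; x_5 = 35; x_6 = -25; x_7 = 6; x_8 = 3; x_9 = 7; x_{10} = -26.

-26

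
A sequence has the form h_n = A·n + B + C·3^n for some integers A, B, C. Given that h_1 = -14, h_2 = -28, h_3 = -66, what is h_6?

-1476

Plug in n = 1, 2, 3: A + B + 3C = -14; 2A + B + 9C = -28; 3A + B + 27C = -66.
Subtracting the first from the second: A + 6C = -14.
Subtracting the second from the third: A + 18C = -38.
Solving: C = -2, A = -2, then B = -6.
Therefore h_6 = -12 + (-6) + (-2)·729 = -1476.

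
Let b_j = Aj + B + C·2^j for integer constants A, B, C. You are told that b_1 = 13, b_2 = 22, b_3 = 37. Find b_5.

Plug in j = 1, 2, 3: A + B + 2C = 13; 2A + B + 4C = 22; 3A + B + 8C = 37.
Subtracting the first from the second: A + 2C = 9.
Subtracting the second from the third: A + 4C = 15.
Solving: C = 3, A = 3, then B = 4.
Hence b_5 = 3·5 + 4 + 3·32 = 115.

115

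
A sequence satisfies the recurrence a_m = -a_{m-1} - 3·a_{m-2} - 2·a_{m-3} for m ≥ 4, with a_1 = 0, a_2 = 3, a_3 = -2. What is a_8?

-43

Applying the relation repeatedly:
a_4 = -7;  a_5 = 7;  a_6 = 18;  a_7 = -25;  a_8 = -43.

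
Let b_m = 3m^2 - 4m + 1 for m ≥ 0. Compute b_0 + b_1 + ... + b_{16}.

3961

Over m = 0..16: Σm = 136, Σm² = 1496.
Total = (3)·1496 + (-4)·136 + (1)·17 = 3961.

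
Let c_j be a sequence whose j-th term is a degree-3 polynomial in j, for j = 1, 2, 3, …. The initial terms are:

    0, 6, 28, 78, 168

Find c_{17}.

8736

1st diffs: 6, 22, 50, 90.
2nd diffs: 16, 28, 40.
3rd diffs: 12, 12 (constant).
Newton forward-difference form: c_j = 6·C(j-1,1) + 16·C(j-1,2) + 12·C(j-1,3).
At j = 17: j-1 = 16, so c_{17} = 96 + 1920 + 6720 = 8736.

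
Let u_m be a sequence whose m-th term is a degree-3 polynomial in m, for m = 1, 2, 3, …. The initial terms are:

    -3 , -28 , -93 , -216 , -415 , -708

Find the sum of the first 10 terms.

1st diffs: -25, -65, -123, -199, -293.
2nd diffs: -40, -58, -76, -94.
3rd diffs: -18, -18, -18 (constant).
Newton forward-difference form: u_m = -3 + (-25)·C(m-1,1) + (-40)·C(m-1,2) + (-18)·C(m-1,3).
Continuing: -1113, -1648, -2331, -3180.
Summing m = 1..10 (10 terms) gives -9735.

-9735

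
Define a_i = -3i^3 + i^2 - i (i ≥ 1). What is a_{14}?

-8050

a_{14} = -3·14^3 + 1·14^2 - 1·14 = -8050.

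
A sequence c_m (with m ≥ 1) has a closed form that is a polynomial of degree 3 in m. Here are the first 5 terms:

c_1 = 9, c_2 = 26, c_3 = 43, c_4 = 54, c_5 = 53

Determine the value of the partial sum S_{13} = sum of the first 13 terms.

1st diffs: 17, 17, 11, -1.
2nd diffs: 0, -6, -12.
3rd diffs: -6, -6 (constant).
Newton forward-difference form: c_m = 9 + 17·C(m-1,1) + (-6)·C(m-1,3).
Continuing: …, 34, -9, -82, -191, …, c_{13} = -1107.
Summing m = 1..13 (13 terms) gives -2847.

-2847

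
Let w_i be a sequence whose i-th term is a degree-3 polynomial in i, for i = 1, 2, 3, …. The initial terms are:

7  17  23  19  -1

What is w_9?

-361

1st diffs: 10, 6, -4, -20.
2nd diffs: -4, -10, -16.
3rd diffs: -6, -6 (constant).
Newton forward-difference form: w_i = 7 + 10·C(i-1,1) + (-4)·C(i-1,2) + (-6)·C(i-1,3).
At i = 9: i-1 = 8, so w_9 = 7 + 80 - 112 - 336 = -361.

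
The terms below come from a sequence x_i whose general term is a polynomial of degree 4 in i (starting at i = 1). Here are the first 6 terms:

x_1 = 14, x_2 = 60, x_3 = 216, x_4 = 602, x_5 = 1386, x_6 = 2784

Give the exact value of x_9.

13542

1st diffs: 46, 156, 386, 784, 1398.
2nd diffs: 110, 230, 398, 614.
3rd diffs: 120, 168, 216.
4th diffs: 48, 48 (constant).
So x_i = 2i^4 + 5i^2 + i + 6.
Evaluating at i = 9 gives x_9 = 13542.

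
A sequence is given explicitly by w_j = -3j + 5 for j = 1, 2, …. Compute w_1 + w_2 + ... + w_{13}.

Over j = 1..13: Σj = 91.
Total = (-3)·91 + (5)·13 = -208.

-208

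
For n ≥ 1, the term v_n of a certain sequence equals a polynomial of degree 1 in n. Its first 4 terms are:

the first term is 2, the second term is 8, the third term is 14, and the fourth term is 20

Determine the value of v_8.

44

1st diffs: 6, 6, 6 (constant).
So v_n = 6n - 4.
Evaluating at n = 8 gives v_8 = 44.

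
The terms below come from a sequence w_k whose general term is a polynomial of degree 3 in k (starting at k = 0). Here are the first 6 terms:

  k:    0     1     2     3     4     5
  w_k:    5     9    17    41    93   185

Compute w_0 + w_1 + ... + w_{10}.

4895

1st diffs: 4, 8, 24, 52, 92.
2nd diffs: 4, 16, 28, 40.
3rd diffs: 12, 12, 12 (constant).
So w_k = 2k^3 - 4k^2 + 6k + 5.
Continuing: …, 329, 537, 821, 1193, …, w_{10} = 1665.
Summing k = 0..10 (11 terms) gives 4895.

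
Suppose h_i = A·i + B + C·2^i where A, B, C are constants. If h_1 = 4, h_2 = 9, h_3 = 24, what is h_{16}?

327599

At i = 1, 2, 3: A + B + 2C = 4; 2A + B + 4C = 9; 3A + B + 8C = 24.
Subtracting the first from the second: A + 2C = 5.
Subtracting the second from the third: A + 4C = 15.
Solving: C = 5, A = -5, then B = -1.
Hence h_{16} = -5·16 + (-1) + 5·65536 = 327599.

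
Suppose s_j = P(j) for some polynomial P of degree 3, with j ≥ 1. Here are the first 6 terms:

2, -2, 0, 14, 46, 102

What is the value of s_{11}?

952

1st diffs: -4, 2, 14, 32, 56.
2nd diffs: 6, 12, 18, 24.
3rd diffs: 6, 6, 6 (constant).
Newton forward-difference form: s_j = 2 + (-4)·C(j-1,1) + 6·C(j-1,2) + 6·C(j-1,3).
At j = 11: j-1 = 10, so s_{11} = 2 - 40 + 270 + 720 = 952.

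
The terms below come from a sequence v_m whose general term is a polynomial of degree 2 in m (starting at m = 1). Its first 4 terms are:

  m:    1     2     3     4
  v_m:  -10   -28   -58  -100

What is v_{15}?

-1354

1st diffs: -18, -30, -42.
2nd diffs: -12, -12 (constant).
Newton forward-difference form: v_m = -10 + (-18)·C(m-1,1) + (-12)·C(m-1,2).
At m = 15: m-1 = 14, so v_{15} = -10 - 252 - 1092 = -1354.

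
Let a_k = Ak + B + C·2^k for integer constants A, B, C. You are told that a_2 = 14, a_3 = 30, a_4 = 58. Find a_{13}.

Plug in k = 2, 3, 4: 2A + B + 4C = 14; 3A + B + 8C = 30; 4A + B + 16C = 58.
Subtracting the first from the second: A + 4C = 16.
Subtracting the second from the third: A + 8C = 28.
Solving: C = 3, A = 4, then B = -6.
Hence a_{13} = 4·13 + (-6) + 3·8192 = 24622.

24622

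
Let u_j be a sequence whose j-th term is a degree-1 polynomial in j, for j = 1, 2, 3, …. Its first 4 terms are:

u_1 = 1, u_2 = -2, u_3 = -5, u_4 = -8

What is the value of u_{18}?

1st diffs: -3, -3, -3 (constant).
So u_j = -3j + 4.
Evaluating at j = 18 gives u_{18} = -50.

-50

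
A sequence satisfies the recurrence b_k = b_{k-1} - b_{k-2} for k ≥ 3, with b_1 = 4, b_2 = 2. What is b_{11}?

Compute successive terms:
b_3 = -2, b_4 = -4, b_5 = -2, b_6 = 2, b_7 = 4, b_8 = 2, b_9 = -2, b_{10} = -4, b_{11} = -2.

-2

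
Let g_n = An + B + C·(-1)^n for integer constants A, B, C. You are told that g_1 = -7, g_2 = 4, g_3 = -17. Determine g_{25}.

Plug in n = 1, 2, 3: A + B - C = -7; 2A + B + C = 4; 3A + B - C = -17.
Subtracting the first from the second: A + 2C = 11.
Subtracting the second from the third: A - 2C = -21.
Solving: C = 8, A = -5, then B = 6.
Hence g_{25} = -5·25 + 6 + 8·(-1) = -127.

-127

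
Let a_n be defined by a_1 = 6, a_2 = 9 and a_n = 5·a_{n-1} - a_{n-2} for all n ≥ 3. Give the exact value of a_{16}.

27217523706

Step forward from the initial values:
a_3 = 39;  a_4 = 186;  a_5 = 891;  …;  a_{13} = 247452486;  a_{14} = 1185616089;  a_{15} = 5680627959;  a_{16} = 27217523706.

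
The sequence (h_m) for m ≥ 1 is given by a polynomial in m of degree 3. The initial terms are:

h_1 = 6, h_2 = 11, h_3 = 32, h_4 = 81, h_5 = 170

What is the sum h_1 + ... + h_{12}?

9862

1st diffs: 5, 21, 49, 89.
2nd diffs: 16, 28, 40.
3rd diffs: 12, 12 (constant).
Newton forward-difference form: h_m = 6 + 5·C(m-1,1) + 16·C(m-1,2) + 12·C(m-1,3).
Continuing: …, 311, 516, 797, 1166, …, h_{12} = 2921.
Summing m = 1..12 (12 terms) gives 9862.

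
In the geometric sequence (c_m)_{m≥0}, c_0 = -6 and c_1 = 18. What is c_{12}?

-3188646

Common ratio r = -3.
c_m = (-6)·(-3)^(m-0).
c_{12} = (-6)·(-3)^12 = -3188646.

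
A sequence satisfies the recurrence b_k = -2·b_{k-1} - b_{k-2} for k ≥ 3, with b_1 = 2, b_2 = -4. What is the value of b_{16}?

-32

b_3 = 6  b_4 = -8  b_5 = 10  …  b_{13} = 26  b_{14} = -28  b_{15} = 30  b_{16} = -32.
(Characteristic roots are -1 and -1.)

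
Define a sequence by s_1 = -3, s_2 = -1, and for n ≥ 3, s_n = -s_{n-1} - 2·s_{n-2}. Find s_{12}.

43

Applying the relation repeatedly:
s_3 = 7;  s_4 = -5;  s_5 = -9;  s_6 = 19;  s_7 = -1;  s_8 = -37;  s_9 = 39;  s_{10} = 35;  s_{11} = -113;  s_{12} = 43.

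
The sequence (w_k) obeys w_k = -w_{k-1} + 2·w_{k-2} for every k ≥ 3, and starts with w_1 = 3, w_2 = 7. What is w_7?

-81

Step forward from the initial values:
w_3 = -1  w_4 = 15  w_5 = -17  w_6 = 47  w_7 = -81.
(Characteristic roots are 1 and -2.)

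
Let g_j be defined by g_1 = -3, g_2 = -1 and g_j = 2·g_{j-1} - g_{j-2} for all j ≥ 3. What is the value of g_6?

Step forward from the initial values:
g_3 = 1, g_4 = 3, g_5 = 5, g_6 = 7.
(Characteristic roots are 1 and 1.)

7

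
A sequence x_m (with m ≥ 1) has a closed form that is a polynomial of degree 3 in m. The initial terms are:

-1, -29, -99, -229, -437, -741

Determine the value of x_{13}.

-7069

1st diffs: -28, -70, -130, -208, -304.
2nd diffs: -42, -60, -78, -96.
3rd diffs: -18, -18, -18 (constant).
So x_m = -3m^3 - 3m^2 + 2m + 3.
Evaluating at m = 13 gives x_{13} = -7069.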